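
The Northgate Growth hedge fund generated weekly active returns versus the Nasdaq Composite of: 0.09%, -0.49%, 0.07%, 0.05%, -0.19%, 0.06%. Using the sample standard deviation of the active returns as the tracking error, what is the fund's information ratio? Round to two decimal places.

r̄ = (0.09 − 0.49 + 0.07 + 0.05 − 0.19 + 0.06) / 6 = -0.410 / 6 = -0.0683%
Σ(r − r̄)² = (0.09 − (-0.0683))² + (-0.49 − (-0.0683))² + (0.07 − (-0.0683))² + … = 0.2673
σ = √[0.2673 / 5] = 0.2312%
IR = r̄ / tracking error = -0.0683 / 0.2312 = -0.2954

-0.30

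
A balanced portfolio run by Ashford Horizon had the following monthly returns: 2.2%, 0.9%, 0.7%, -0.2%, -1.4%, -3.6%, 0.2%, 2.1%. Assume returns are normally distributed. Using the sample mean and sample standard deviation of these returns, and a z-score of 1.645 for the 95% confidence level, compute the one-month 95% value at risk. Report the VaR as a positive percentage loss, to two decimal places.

3.02

r̄ = (2.2 + 0.9 + 0.7 − 0.2 − 1.4 − 3.6 + 0.2 + 2.1) / 8 = 0.1125%
Σ(r − r̄)² = 25.4488; sample σ = √(25.4488/7) = 1.9067%
VaR = −(r̄ − z·σ) = −(0.1125 − 1.645 × 1.9067) = −(-3.0240) = 3.0240%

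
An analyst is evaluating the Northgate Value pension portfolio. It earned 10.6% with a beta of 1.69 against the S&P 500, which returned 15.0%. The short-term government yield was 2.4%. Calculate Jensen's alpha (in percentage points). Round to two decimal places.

CAPM expected return = Rf + β(Rm − Rf) = 2.4% + 1.69 × (15.0% − 2.4%) = 2.4 + 1.69 × 12.60 = 23.6940%
Jensen's α = Rp − E[R] = 10.6% − 23.6940% = -13.0940

-13.09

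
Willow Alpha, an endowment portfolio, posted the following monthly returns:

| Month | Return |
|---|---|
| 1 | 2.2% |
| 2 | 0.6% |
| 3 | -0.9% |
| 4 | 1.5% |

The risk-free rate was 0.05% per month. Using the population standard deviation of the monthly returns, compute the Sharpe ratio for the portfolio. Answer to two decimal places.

Mean return r̄ = 3.40 / 4 = 0.8500%
Population std dev = √[5.3700 / 4] = 1.1587%
Sharpe = (r̄ − rf) / σ = (0.8500 − 0.05) / 1.1587 = 0.8000 / 1.1587 = 0.6904

0.69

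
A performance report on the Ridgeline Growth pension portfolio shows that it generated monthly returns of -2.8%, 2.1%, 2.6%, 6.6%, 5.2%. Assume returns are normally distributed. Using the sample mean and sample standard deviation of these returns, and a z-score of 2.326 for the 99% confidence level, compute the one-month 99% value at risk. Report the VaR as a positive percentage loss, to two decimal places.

5.65

Mean return μ = 13.70 / 5 = 2.7400%
Σ(r − μ)² = (-2.8 − 2.7400)² + (2.1 − 2.7400)² + (2.6 − 2.7400)² + … = 52.0720
sample σ = √(52.0720 / 4) = √13.0180 = 3.6080%
VaR = −(μ − z·σ) = −(2.7400 − 2.326 × 3.6080) = −(-5.6522) = 5.6522%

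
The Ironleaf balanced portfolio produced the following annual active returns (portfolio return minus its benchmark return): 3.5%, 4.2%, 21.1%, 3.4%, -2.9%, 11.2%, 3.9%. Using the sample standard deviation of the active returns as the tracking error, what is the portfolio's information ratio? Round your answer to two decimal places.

0.83

Mean return r̄ = 44.40 / 7 = 6.3429%
Sample σ = √[Σ(r − r̄)² / 6] = √[354.0971 / 6] = √59.0162 = 7.6822%
IR = r̄ / tracking error = 6.3429 / 7.6822 = 0.8257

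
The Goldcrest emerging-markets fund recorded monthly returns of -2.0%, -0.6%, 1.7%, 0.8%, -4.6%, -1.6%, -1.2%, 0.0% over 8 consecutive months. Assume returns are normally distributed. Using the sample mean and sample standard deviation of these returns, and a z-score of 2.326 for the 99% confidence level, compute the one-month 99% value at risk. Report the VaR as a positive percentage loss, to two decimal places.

5.42

r̄ = (-2 − 0.6 + 1.7 + 0.8 − 4.6 − 1.6 − 1.2 + 0) / 8 = -7.50 / 8 = -0.9375%
Σ(r − r̄)² = 26.0188; sample σ = √(26.0188/7) = 1.9279%
VaR = −(r̄ − z·σ) = −(-0.9375 − 2.326 × 1.9279) = −(-5.4218) = 5.4218%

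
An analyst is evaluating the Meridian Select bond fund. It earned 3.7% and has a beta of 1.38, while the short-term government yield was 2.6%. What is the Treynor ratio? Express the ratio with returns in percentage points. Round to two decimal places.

0.80

Treynor = (Rp − Rf) / β = (3.7% − 2.6%) / 1.38 = 1.10 / 1.38 = 0.7971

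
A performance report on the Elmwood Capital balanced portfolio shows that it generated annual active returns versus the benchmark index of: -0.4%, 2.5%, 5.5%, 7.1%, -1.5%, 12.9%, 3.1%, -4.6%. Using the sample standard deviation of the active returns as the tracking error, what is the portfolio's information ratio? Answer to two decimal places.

r̄ = (-0.4 + 2.5 + 5.5 + 7.1 − 1.5 + 12.9 + 3.1 − 4.6) / 8 = 3.0750%
Σ(r − r̄)² = (-0.4 − 3.0750)² + (2.5 − 3.0750)² + (5.5 − 3.0750)² + … = 210.8550
σ = √[210.8550 / 7] = 5.4884%
IR = r̄ / tracking error = 3.0750 / 5.4884 = 0.5603

0.56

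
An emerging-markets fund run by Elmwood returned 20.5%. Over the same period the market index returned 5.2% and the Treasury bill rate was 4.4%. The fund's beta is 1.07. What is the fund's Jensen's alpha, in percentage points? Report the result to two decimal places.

CAPM expected return = Rf + β(Rm − Rf) = 4.4% + 1.07 × (5.2% − 4.4%) = 4.4 + 1.07 × 0.80 = 5.2560%
Jensen's α = Rp − E[R] = 20.5% − 5.2560% = 15.2440

15.24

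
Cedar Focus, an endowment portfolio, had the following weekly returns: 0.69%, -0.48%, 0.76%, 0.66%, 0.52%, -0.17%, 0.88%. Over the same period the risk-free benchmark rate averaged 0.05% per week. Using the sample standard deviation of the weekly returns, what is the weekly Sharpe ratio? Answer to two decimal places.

0.69

Mean return μ = 2.860 / 7 = 0.4086%
Σ(r − μ)² = 1.6249; sample σ = √(1.6249/6) = 0.5204%
Sharpe = (μ − rf) / σ = (0.4086 − 0.05) / 0.5204 = 0.3586 / 0.5204 = 0.6891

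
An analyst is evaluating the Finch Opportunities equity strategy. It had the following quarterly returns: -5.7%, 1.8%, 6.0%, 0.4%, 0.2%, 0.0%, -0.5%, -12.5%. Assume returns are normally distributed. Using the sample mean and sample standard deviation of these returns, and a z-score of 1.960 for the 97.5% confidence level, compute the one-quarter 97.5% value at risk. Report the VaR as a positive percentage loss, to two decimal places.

12.15

μ = (-5.7 + 1.8 + 6 + 0.4 + 0.2 + 0 − 0.5 − 12.5) / 8 = -10.30 / 8 = -1.2875%
Sample σ = √[Σ(r − μ)² / 7] = √[215.1688 / 7] = √30.7384 = 5.5442%
VaR = −(μ − z·σ) = −(-1.2875 − 1.960 × 5.5442) = −(-12.1541) = 12.1541%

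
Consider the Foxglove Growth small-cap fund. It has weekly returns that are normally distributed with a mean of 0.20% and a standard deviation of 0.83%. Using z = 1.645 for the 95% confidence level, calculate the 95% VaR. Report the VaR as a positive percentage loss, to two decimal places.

1.17

VaR (as % loss) = −(μ − z·σ) = −(0.20% − 1.645 × 0.83%) = −(-1.16535%) = 1.16535%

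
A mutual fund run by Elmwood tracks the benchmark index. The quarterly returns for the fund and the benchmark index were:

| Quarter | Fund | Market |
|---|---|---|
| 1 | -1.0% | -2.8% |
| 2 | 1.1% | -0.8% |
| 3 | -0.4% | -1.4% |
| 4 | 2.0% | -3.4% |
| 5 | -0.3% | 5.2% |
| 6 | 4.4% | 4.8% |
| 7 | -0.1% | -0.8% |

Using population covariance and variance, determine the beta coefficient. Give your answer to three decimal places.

0.202

r̄p = 0.8143%,  r̄m = 0.1143%
Cov = Σ(rp − r̄p)(rm − r̄m) / 7 = 2.0955
Var(rm) = Σ(rm − r̄m)² / 7 = 10.3755
β = Cov / Var = 2.0955 / 10.3755 = 0.2020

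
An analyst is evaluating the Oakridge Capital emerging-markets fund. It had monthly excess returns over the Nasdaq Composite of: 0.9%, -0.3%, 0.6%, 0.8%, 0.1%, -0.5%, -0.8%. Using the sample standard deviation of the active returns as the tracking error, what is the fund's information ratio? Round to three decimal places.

μ = (0.9 − 0.3 + 0.6 + 0.8 + 0.1 − 0.5 − 0.8) / 7 = 0.1143%
Sample std dev = √[2.7086 / 6] = 0.6719%
IR = μ / tracking error = 0.1143 / 0.6719 = 0.1701

0.170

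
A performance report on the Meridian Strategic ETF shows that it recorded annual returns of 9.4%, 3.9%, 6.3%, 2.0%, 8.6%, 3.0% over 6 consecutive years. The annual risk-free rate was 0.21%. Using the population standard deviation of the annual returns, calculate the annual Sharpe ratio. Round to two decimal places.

1.91

r̄ = (9.4 + 3.9 + 6.3 + 2 + 8.6 + 3) / 6 = 5.5333%
Population σ = √[Σ(r − r̄)² / 6] = √[46.5133 / 6] = √7.7522 = 2.7843%
Sharpe = (r̄ − rf) / σ = (5.5333 − 0.21) / 2.7843 = 5.3233 / 2.7843 = 1.9119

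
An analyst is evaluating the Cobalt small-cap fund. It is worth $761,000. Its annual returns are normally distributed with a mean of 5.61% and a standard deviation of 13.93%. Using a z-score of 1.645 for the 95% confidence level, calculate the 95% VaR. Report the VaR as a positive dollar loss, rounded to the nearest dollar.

Return at the 95% tail: μ − z·σ = 5.61% − 1.645 × 13.93% = 5.61 − 22.91485 = -17.30485%
VaR = −(-17.30485%) × $761,000 = 17.30485% × $761,000 = $131,690

$131,690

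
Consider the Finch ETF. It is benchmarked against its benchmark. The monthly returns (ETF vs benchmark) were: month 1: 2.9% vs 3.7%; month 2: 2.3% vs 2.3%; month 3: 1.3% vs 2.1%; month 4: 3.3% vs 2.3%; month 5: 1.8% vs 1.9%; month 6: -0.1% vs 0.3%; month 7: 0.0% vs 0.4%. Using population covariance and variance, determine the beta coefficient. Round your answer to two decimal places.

1.00

r̄p = 1.6429%,  r̄m = 1.8571%
Cov = Σ(rp − r̄p)(rm − r̄m) / 7 = 1.1961
Var(rm) = Σ(rm − r̄m)² / 7 = 1.1996
β = Cov / Var = 1.1961 / 1.1996 = 0.9971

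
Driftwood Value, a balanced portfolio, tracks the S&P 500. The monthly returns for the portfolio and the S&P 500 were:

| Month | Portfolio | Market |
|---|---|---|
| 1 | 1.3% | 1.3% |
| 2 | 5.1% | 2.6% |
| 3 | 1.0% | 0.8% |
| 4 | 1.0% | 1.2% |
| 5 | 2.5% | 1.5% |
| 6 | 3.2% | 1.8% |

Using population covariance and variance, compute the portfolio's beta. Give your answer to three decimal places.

2.530

r̄p = 2.3500%,  r̄m = 1.5333%
Cov = Σ(rp − r̄p)(rm − r̄m) / 6 = 0.8067
Var(rm) = Σ(rm − r̄m)² / 6 = 0.3189
β = Cov / Var = 0.8067 / 0.3189 = 2.5296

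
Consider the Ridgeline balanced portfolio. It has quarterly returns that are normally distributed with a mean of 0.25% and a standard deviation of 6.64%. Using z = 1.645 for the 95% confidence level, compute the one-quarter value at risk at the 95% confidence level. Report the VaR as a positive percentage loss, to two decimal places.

VaR (as % loss) = −(μ − z·σ) = −(0.25% − 1.645 × 6.64%) = −(-10.6728%) = 10.6728%

10.67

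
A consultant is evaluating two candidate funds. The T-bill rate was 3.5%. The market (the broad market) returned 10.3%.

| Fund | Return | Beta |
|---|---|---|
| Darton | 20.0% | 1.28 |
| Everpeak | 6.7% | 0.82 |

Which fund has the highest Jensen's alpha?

Darton: α = 20.0% − [3.5% + 1.28 × (10.3% − 3.5%)] = 7.796
Everpeak: α = 6.7% − [3.5% + 0.82 × (10.3% − 3.5%)] = -2.376
Highest: Darton (7.796).

Darton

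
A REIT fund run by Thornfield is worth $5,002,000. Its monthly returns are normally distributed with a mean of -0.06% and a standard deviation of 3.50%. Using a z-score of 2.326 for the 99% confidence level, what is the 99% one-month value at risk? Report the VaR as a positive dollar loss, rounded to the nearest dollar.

Return at the 99% tail: μ − z·σ = -0.06% − 2.326 × 3.50% = -0.06 − 8.1410 = -8.2010%
VaR = −(-8.2010%) × $5,002,000 = 8.2010% × $5,002,000 = $410,214

$410,214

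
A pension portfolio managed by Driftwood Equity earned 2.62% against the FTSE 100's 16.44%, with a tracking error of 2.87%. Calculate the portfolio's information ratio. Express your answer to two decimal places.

-4.82

IR = (Rp − Rb) / TE = (2.62% − 16.44%) / 2.87% = -13.82% / 2.87% = -4.8153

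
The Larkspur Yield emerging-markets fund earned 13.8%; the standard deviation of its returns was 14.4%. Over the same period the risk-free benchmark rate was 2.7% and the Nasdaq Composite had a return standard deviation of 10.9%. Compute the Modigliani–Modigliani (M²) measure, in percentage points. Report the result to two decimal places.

11.10

Sharpe = (Rp − Rf) / σp = (13.8% − 2.7%) / 14.4% = 0.7708
M² = Rf + Sharpe × σm = 2.7% + 0.7708 × 10.9% = 11.1017%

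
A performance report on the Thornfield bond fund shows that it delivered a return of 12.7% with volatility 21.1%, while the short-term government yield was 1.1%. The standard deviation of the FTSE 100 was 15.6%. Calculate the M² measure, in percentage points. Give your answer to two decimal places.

9.68

Sharpe = (Rp − Rf) / σp = (12.7% − 1.1%) / 21.1% = 0.5498
M² = Rf + Sharpe × σm = 1.1% + 0.5498 × 15.6% = 9.6769%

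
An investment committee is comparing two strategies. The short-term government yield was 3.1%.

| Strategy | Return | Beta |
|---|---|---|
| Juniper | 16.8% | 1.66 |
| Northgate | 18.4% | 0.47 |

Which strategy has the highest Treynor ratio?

Northgate

Juniper: Treynor = (16.8% − 3.1%) / 1.66 = 8.253
Northgate: Treynor = (18.4% − 3.1%) / 0.47 = 32.553
Highest: Northgate (32.553).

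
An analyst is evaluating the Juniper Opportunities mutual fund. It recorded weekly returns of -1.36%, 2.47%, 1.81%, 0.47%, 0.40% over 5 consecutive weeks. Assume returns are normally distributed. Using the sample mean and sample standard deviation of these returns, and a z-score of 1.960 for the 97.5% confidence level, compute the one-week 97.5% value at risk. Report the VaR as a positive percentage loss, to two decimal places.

2.14

r̄ = (-1.36 + 2.47 + 1.81 + 0.47 + 0.4) / 5 = 3.790 / 5 = 0.7580%
Σ(r − r̄)² = (-1.36 − 0.7580)² + (2.47 − 0.7580)² + (1.81 − 0.7580)² + … = 8.7347
sample σ = √(8.7347 / 4) = √2.1837 = 1.4777%
VaR = −(r̄ − z·σ) = −(0.7580 − 1.960 × 1.4777) = −(-2.1383) = 2.1383%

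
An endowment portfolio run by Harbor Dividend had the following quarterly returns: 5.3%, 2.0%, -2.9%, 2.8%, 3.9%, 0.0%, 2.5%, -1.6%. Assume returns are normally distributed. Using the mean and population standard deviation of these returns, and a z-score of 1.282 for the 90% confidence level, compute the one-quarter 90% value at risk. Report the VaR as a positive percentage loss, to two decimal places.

Mean return r̄ = 12.00 / 8 = 1.5000%
Σ(r − r̄)² = (5.3 − 1.5000)² + (2 − 1.5000)² + (-2.9 − 1.5000)² + … = 54.3600
population σ = √(54.3600 / 8) = √6.7950 = 2.6067%
VaR = −(r̄ − z·σ) = −(1.5000 − 1.282 × 2.6067) = −(-1.8418) = 1.8418%

1.84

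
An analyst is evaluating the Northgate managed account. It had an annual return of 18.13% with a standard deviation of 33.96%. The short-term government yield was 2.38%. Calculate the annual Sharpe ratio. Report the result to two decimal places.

0.46

Sharpe = (Rp − Rf) / σp = (18.13% − 2.38%) / 33.96% = 15.75% / 33.96% = 0.4638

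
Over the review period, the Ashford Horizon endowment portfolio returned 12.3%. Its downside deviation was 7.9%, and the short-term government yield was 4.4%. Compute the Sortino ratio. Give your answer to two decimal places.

1.00

Sortino = (Rp − Rf) / σd = (12.3% − 4.4%) / 7.9% = 7.90% / 7.9% = 1.0000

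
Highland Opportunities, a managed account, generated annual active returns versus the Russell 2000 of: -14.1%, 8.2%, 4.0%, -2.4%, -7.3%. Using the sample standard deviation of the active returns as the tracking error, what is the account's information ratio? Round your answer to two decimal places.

-0.26

r̄ = (-14.1 + 8.2 + 4 − 2.4 − 7.3) / 5 = -11.60 / 5 = -2.3200%
Σ(r − r̄)² = (-14.1 − (-2.3200))² + (8.2 − (-2.3200))² + … = 314.1880
σ = √[314.1880 / 4] = 8.8627%
IR = r̄ / tracking error = -2.3200 / 8.8627 = -0.2618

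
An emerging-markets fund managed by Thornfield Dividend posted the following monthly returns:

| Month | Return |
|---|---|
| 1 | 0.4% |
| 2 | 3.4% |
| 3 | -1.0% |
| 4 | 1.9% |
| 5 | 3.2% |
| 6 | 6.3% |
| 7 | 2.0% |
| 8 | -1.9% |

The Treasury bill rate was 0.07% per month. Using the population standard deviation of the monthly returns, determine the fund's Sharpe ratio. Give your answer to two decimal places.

Mean return r̄ = 14.30 / 8 = 1.7875%
Σ(r − r̄)² = (0.4 − 1.7875)² + (3.4 − 1.7875)² + (-1 − 1.7875)² + … = 48.3088
population σ = √(48.3088 / 8) = √6.0386 = 2.4574%
Sharpe = (r̄ − rf) / σ = (1.7875 − 0.07) / 2.4574 = 1.7175 / 2.4574 = 0.6989

0.70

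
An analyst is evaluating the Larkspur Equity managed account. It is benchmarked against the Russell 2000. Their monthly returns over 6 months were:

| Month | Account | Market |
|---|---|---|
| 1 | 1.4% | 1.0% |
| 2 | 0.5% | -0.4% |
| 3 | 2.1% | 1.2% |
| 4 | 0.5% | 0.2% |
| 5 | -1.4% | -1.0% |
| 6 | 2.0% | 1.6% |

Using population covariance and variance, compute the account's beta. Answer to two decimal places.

r̄p = 0.8500%,  r̄m = 0.4333%
Cov = Σ(rp − r̄p)(rm − r̄m) / 6 = 1.0350
Var(rm) = Σ(rm − r̄m)² / 6 = 0.8456
β = Cov / Var = 1.0350 / 0.8456 = 1.2240

1.22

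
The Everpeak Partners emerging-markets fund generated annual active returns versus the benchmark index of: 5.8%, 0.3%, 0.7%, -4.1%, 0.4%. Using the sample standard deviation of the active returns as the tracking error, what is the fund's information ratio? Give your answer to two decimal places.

μ = (5.8 + 0.3 + 0.7 − 4.1 + 0.4) / 5 = 3.10 / 5 = 0.6200%
Sample σ = √[Σ(r − μ)² / 4] = √[49.2680 / 4] = √12.3170 = 3.5096%
IR = μ / tracking error = 0.6200 / 3.5096 = 0.1767

0.18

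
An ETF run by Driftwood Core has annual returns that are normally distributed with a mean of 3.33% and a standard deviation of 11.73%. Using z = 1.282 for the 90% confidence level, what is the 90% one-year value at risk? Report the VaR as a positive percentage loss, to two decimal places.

VaR (as % loss) = −(μ − z·σ) = −(3.33% − 1.282 × 11.73%) = −(-11.70786%) = 11.70786%

11.71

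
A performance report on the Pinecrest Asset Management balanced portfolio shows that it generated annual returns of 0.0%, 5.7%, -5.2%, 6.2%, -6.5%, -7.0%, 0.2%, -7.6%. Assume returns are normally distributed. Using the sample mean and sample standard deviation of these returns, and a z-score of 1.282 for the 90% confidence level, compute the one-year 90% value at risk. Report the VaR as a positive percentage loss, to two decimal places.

μ = (0 + 5.7 − 5.2 + 6.2 − 6.5 − 7 + 0.2 − 7.6) / 8 = -14.20 / 8 = -1.7750%
Σ(r − μ)² = 221.8150; sample σ = √(221.8150/7) = 5.6292%
VaR = −(μ − z·σ) = −(-1.7750 − 1.282 × 5.6292) = −(-8.9916) = 8.9916%

8.99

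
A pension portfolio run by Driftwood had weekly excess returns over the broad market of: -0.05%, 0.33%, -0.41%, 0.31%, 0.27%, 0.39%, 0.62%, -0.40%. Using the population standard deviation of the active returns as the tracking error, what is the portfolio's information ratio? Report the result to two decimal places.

0.37

r̄ = (-0.05 + 0.33 − 0.41 + 0.31 + 0.27 + 0.39 + 0.62 − 0.4) / 8 = 1.060 / 8 = 0.1325%
Population std dev = √[1.0046 / 8] = 0.3544%
IR = r̄ / tracking error = 0.1325 / 0.3544 = 0.3739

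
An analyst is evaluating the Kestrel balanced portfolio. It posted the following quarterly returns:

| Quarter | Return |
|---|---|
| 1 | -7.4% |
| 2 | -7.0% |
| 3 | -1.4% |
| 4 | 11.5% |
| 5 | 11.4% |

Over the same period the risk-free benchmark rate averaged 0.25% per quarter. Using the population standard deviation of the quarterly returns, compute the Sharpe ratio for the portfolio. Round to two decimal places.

0.14

r̄ = (-7.4 − 7 − 1.4 + 11.5 + 11.4) / 5 = 7.10 / 5 = 1.4200%
Σ(r − r̄)² = 357.8480; population σ = √(357.8480/5) = 8.4599%
Sharpe = (r̄ − rf) / σ = (1.4200 − 0.25) / 8.4599 = 1.1700 / 8.4599 = 0.1383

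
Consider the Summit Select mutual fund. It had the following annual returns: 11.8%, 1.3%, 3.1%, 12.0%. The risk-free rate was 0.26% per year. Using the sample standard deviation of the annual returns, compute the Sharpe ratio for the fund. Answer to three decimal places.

r̄ = (11.8 + 1.3 + 3.1 + 12) / 4 = 28.20 / 4 = 7.0500%
Σ(r − r̄)² = (11.8 − 7.0500)² + (1.3 − 7.0500)² + (3.1 − 7.0500)² + … = 95.7300
σ = √[95.7300 / 3] = 5.6489%
Sharpe = (r̄ − rf) / σ = (7.0500 − 0.26) / 5.6489 = 6.7900 / 5.6489 = 1.2020

1.202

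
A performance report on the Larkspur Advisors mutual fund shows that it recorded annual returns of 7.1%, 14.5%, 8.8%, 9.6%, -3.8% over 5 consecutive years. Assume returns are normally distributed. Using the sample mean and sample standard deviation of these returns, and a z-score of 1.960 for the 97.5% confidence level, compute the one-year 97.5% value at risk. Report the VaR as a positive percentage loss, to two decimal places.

μ = (7.1 + 14.5 + 8.8 + 9.6 − 3.8) / 5 = 7.2400%
Sample std dev = √[182.6120 / 4] = 6.7567%
VaR = −(μ − z·σ) = −(7.2400 − 1.960 × 6.7567) = −(-6.0031) = 6.0031%

6.00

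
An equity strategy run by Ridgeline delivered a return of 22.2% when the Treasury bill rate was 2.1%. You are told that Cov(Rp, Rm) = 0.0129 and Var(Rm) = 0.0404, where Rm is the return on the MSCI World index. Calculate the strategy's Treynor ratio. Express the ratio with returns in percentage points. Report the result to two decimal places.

β = Cov / Var = 0.0129 / 0.0404 = 0.3193
Treynor = (Rp − Rf) / β = (22.2% − 2.1%) / 0.3193 = 20.10 / 0.3193 = 62.9502

62.95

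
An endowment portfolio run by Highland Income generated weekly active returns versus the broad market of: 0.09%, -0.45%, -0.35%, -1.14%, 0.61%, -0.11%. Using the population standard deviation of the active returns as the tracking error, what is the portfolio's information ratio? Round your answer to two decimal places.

μ = (0.09 − 0.45 − 0.35 − 1.14 + 0.61 − 0.11) / 6 = -1.350 / 6 = -0.2250%
Population σ = √[Σ(r − μ)² / 6] = √[1.7132 / 6] = √0.2855 = 0.5343%
IR = μ / tracking error = -0.2250 / 0.5343 = -0.4211

-0.42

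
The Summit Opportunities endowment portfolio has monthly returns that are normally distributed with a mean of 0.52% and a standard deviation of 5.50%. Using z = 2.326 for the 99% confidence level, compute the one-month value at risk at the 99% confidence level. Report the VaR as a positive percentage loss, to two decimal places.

12.27

VaR (as % loss) = −(μ − z·σ) = −(0.52% − 2.326 × 5.50%) = −(-12.2730%) = 12.2730%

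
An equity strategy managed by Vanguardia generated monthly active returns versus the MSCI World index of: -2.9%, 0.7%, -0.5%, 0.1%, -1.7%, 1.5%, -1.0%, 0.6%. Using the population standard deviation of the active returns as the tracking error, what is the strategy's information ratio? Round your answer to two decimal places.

-0.30

Mean return r̄ = -3.20 / 8 = -0.4000%
Σ(r − r̄)² = (-2.9 − (-0.4000))² + (0.7 − (-0.4000))² + (-0.5 − (-0.4000))² + … = 14.3800
σ = √[14.3800 / 8] = 1.3407%
IR = r̄ / tracking error = -0.4000 / 1.3407 = -0.2984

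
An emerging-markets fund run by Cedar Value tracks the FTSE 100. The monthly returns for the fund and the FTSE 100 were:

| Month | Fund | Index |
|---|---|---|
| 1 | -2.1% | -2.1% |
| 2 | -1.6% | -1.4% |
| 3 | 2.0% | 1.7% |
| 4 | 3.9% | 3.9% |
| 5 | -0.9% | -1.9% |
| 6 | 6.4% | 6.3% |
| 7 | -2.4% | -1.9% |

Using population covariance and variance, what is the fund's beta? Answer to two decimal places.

1.00

r̄p = 0.7571%,  r̄m = 0.6571%
Cov = Σ(rp − r̄p)(rm − r̄m) / 7 = 9.7667
Var(rm) = Σ(rm − r̄m)² / 7 = 9.7653
β = Cov / Var = 9.7667 / 9.7653 = 1.0001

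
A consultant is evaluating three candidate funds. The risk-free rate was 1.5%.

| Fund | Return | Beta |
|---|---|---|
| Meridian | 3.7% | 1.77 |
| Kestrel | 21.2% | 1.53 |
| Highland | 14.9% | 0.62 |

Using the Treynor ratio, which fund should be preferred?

Highland

Meridian: Treynor = (3.7% − 1.5%) / 1.77 = 1.243
Kestrel: Treynor = (21.2% − 1.5%) / 1.53 = 12.876
Highland: Treynor = (14.9% − 1.5%) / 0.62 = 21.613
Highest: Highland (21.613).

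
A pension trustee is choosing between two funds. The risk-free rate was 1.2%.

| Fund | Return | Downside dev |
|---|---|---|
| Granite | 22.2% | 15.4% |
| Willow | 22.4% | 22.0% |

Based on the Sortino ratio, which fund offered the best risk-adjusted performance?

Granite

Granite: Sortino ratio = (22.2% − 1.2%) / 15.4% = 1.364
Willow: Sortino ratio = (22.4% − 1.2%) / 22.0% = 0.964
Highest: Granite (1.364).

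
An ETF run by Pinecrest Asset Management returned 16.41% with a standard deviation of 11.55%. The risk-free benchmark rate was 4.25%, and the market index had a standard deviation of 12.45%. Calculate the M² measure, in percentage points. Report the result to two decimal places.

17.36

Sharpe = (Rp − Rf) / σp = (16.41% − 4.25%) / 11.55% = 1.0528
M² = Rf + Sharpe × σm = 4.25% + 1.0528 × 12.45% = 17.3574%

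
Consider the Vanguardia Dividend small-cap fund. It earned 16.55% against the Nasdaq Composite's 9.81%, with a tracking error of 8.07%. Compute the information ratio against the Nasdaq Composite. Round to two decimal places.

0.84

IR = (Rp − Rb) / TE = (16.55% − 9.81%) / 8.07% = 6.74% / 8.07% = 0.8352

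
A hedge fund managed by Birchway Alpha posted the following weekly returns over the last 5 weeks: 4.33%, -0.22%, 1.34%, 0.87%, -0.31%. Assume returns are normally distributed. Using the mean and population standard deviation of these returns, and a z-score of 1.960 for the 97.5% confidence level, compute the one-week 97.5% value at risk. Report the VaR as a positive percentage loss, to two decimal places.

r̄ = (4.33 − 0.22 + 1.34 + 0.87 − 0.31) / 5 = 6.010 / 5 = 1.2020%
Population std dev = √[14.2219 / 5] = 1.6865%
VaR = −(r̄ − z·σ) = −(1.2020 − 1.960 × 1.6865) = −(-2.1035) = 2.1035%

2.10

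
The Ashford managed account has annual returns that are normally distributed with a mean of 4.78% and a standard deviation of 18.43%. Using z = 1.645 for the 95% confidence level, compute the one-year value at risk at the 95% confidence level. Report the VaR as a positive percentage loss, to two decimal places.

VaR (as % loss) = −(μ − z·σ) = −(4.78% − 1.645 × 18.43%) = −(-25.53735%) = 25.53735%

25.54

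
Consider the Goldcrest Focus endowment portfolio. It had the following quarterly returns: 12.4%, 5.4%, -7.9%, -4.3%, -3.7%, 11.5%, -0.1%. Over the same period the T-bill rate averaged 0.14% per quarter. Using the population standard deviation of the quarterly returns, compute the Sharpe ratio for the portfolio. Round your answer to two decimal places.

μ = (12.4 + 5.4 − 7.9 − 4.3 − 3.7 + 11.5 − 0.1) / 7 = 13.30 / 7 = 1.9000%
Σ(r − μ)² = (12.4 − 1.9000)² + (5.4 − 1.9000)² + … = 384.5000
σ = √[384.5000 / 7] = 7.4114%
Sharpe = (μ − rf) / σ = (1.9000 − 0.14) / 7.4114 = 1.7600 / 7.4114 = 0.2375

0.24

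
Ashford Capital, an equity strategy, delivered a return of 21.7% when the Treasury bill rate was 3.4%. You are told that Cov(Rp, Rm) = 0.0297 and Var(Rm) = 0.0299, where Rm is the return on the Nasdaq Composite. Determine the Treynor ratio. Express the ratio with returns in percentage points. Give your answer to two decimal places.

18.42

β = Cov / Var = 0.0297 / 0.0299 = 0.9933
Treynor = (Rp − Rf) / β = (21.7% − 3.4%) / 0.9933 = 18.30 / 0.9933 = 18.4234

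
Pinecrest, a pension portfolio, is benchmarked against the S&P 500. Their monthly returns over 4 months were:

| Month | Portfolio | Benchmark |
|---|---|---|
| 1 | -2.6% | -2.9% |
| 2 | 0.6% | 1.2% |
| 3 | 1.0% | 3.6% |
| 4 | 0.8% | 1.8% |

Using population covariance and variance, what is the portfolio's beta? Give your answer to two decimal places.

0.60

r̄p = -0.0500%,  r̄m = 0.9250%
Cov = Σ(rp − r̄p)(rm − r̄m) / 4 = 3.3713
Var(rm) = Σ(rm − r̄m)² / 4 = 5.6569
β = Cov / Var = 3.3713 / 5.6569 = 0.5960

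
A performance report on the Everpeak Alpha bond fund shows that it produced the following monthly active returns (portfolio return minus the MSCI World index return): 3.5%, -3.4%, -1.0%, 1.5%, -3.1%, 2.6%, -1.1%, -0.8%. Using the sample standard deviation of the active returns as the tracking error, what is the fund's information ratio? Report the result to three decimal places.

r̄ = (3.5 − 3.4 − 1 + 1.5 − 3.1 + 2.6 − 1.1 − 0.8) / 8 = -0.2250%
Σ(r − r̄)² = (3.5 − (-0.2250))² + (-3.4 − (-0.2250))² + … = 44.8750
σ = √[44.8750 / 7] = 2.5319%
IR = r̄ / tracking error = -0.2250 / 2.5319 = -0.0889

-0.089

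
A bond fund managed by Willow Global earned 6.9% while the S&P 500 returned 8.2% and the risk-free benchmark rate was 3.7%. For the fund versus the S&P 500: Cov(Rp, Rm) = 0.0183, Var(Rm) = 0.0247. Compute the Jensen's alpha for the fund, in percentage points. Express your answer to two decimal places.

β = Cov / Var = 0.0183 / 0.0247 = 0.7409
E[R] = Rf + β(Rm − Rf) = 3.7% + 0.7409 × (8.2% − 3.7%) = 7.0341%
α = Rp − E[R] = 6.9% − 7.0341% = -0.1341

-0.13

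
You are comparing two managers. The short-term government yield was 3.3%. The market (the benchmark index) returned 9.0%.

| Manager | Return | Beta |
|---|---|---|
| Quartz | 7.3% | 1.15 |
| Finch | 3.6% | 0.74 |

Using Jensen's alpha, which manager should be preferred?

Quartz

Quartz: α = 7.3% − [3.3% + 1.15 × (9.0% − 3.3%)] = -2.555
Finch: α = 3.6% − [3.3% + 0.74 × (9.0% − 3.3%)] = -3.918
Highest: Quartz (-2.555).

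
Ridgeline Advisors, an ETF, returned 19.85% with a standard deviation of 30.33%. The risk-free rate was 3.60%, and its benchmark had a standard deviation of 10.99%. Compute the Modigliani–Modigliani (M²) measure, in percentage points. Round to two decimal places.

9.49

Sharpe = (Rp − Rf) / σp = (19.85% − 3.60%) / 30.33% = 0.5358
M² = Rf + Sharpe × σm = 3.60% + 0.5358 × 10.99% = 9.4884%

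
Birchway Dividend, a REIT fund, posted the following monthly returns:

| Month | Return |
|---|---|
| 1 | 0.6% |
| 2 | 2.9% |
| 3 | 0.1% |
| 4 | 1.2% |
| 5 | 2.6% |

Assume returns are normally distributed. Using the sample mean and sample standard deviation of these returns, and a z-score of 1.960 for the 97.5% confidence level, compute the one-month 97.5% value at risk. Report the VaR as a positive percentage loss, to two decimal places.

0.93

r̄ = (0.6 + 2.9 + 0.1 + 1.2 + 2.6) / 5 = 7.40 / 5 = 1.4800%
Sample std dev = √[6.0280 / 4] = 1.2276%
VaR = −(r̄ − z·σ) = −(1.4800 − 1.960 × 1.2276) = −(-0.9261) = 0.9261%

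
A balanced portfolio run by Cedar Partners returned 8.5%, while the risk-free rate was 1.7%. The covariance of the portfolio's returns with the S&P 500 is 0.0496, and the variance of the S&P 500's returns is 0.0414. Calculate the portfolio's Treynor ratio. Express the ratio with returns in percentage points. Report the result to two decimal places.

5.68

β = Cov / Var = 0.0496 / 0.0414 = 1.1981
Treynor = (Rp − Rf) / β = (8.5% − 1.7%) / 1.1981 = 6.80 / 1.1981 = 5.6757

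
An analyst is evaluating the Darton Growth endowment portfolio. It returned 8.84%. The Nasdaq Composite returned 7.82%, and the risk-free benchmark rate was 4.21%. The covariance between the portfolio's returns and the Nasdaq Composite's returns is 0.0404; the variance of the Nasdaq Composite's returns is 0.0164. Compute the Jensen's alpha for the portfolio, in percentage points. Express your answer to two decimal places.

-4.26

β = Cov / Var = 0.0404 / 0.0164 = 2.4634
E[R] = Rf + β(Rm − Rf) = 4.21% + 2.4634 × (7.82% − 4.21%) = 13.1029%
α = Rp − E[R] = 8.84% − 13.1029% = -4.2629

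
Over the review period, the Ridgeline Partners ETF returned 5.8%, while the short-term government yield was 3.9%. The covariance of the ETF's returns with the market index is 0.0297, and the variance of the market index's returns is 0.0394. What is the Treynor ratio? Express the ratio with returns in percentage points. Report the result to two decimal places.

β = Cov / Var = 0.0297 / 0.0394 = 0.7538
Treynor = (Rp − Rf) / β = (5.8% − 3.9%) / 0.7538 = 1.90 / 0.7538 = 2.5206

2.52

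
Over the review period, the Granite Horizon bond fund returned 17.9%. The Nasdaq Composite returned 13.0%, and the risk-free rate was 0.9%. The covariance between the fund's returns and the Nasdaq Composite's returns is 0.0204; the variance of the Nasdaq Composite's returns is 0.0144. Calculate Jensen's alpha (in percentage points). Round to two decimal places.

β = Cov / Var = 0.0204 / 0.0144 = 1.4167
E[R] = Rf + β(Rm − Rf) = 0.9% + 1.4167 × (13.0% − 0.9%) = 18.0421%
α = Rp − E[R] = 17.9% − 18.0421% = -0.1421

-0.14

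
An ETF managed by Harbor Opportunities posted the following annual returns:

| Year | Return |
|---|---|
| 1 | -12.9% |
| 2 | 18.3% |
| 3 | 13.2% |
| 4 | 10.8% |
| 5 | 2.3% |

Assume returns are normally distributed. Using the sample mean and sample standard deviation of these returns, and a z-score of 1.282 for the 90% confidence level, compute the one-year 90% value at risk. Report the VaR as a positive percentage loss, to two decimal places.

μ = (-12.9 + 18.3 + 13.2 + 10.8 + 2.3) / 5 = 6.3400%
Σ(r − μ)² = 596.4920; sample σ = √(596.4920/4) = 12.2116%
VaR = −(μ − z·σ) = −(6.3400 − 1.282 × 12.2116) = −(-9.3153) = 9.3153%

9.32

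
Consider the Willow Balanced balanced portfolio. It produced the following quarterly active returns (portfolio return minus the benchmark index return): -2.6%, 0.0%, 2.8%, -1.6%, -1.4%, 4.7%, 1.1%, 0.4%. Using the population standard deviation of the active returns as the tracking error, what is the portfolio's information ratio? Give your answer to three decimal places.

r̄ = (-2.6 + 0 + 2.8 − 1.6 − 1.4 + 4.7 + 1.1 + 0.4) / 8 = 3.40 / 8 = 0.4250%
Population σ = √[Σ(r − r̄)² / 8] = √[41.1350 / 8] = √5.1419 = 2.2676%
IR = r̄ / tracking error = 0.4250 / 2.2676 = 0.1874

0.187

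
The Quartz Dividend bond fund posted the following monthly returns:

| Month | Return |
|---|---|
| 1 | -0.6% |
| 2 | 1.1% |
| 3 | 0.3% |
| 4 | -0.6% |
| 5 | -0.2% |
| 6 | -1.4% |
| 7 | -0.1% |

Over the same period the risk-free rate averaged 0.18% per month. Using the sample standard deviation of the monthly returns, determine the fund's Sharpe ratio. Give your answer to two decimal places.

r̄ = (-0.6 + 1.1 + 0.3 − 0.6 − 0.2 − 1.4 − 0.1) / 7 = -0.2143%
Σ(r − r̄)² = (-0.6 − (-0.2143))² + (1.1 − (-0.2143))² + (0.3 − (-0.2143))² + … = 3.7086
σ = √[3.7086 / 6] = 0.7862%
Sharpe = (r̄ − rf) / σ = (-0.2143 − 0.18) / 0.7862 = -0.3943 / 0.7862 = -0.5015

-0.50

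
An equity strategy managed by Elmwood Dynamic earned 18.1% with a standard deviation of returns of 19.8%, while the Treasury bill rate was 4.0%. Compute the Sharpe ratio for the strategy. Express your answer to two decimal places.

0.71

Sharpe = (Rp − Rf) / σp = (18.1% − 4.0%) / 19.8% = 14.10% / 19.8% = 0.7121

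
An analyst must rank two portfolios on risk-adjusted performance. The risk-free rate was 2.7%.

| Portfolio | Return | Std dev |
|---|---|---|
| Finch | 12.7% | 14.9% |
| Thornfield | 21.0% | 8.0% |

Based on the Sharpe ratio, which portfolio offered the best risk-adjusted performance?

Finch: Sharpe ratio = (12.7% − 2.7%) / 14.9% = 0.671
Thornfield: Sharpe ratio = (21.0% − 2.7%) / 8.0% = 2.288
Highest: Thornfield (2.288).

Thornfield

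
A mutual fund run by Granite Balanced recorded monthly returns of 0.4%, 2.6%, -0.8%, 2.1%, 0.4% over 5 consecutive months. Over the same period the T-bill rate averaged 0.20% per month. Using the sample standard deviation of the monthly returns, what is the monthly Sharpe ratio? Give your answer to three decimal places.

0.533

Mean return μ = 4.70 / 5 = 0.9400%
Sample σ = √[Σ(r − μ)² / 4] = √[7.7120 / 4] = √1.9280 = 1.3885%
Sharpe = (μ − rf) / σ = (0.9400 − 0.2) / 1.3885 = 0.7400 / 1.3885 = 0.5329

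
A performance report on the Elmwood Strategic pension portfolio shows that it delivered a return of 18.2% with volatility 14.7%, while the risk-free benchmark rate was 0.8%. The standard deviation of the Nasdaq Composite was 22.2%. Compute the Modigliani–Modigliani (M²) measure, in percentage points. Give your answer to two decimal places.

27.08

Sharpe = (Rp − Rf) / σp = (18.2% − 0.8%) / 14.7% = 1.1837
M² = Rf + Sharpe × σm = 0.8% + 1.1837 × 22.2% = 27.0781%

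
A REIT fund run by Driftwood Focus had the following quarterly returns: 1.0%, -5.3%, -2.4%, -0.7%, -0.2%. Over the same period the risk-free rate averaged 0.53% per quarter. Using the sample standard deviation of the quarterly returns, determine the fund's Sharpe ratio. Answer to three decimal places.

μ = (1 − 5.3 − 2.4 − 0.7 − 0.2) / 5 = -7.60 / 5 = -1.5200%
Sample σ = √[Σ(r − μ)² / 4] = √[23.8280 / 4] = √5.9570 = 2.4407%
Sharpe = (μ − rf) / σ = (-1.5200 − 0.53) / 2.4407 = -2.0500 / 2.4407 = -0.8399

-0.840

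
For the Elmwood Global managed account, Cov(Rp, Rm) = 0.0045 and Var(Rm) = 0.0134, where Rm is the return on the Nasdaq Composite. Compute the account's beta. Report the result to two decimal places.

0.34

β = Cov(Rp, Rm) / Var(Rm) = 0.0045 / 0.0134 = 0.3358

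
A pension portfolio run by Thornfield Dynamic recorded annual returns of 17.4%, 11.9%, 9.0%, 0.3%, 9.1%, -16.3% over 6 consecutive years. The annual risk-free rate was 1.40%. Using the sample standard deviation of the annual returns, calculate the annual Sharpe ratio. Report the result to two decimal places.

0.32

Mean return r̄ = 31.40 / 6 = 5.2333%
Σ(r − r̄)² = (17.4 − 5.2333)² + (11.9 − 5.2333)² + … = 709.6333
σ = √[709.6333 / 5] = 11.9133%
Sharpe = (r̄ − rf) / σ = (5.2333 − 1.4) / 11.9133 = 3.8333 / 11.9133 = 0.3218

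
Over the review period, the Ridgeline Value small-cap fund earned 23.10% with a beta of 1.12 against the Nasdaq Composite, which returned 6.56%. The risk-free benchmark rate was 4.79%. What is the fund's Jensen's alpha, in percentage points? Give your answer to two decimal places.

16.33

CAPM expected return = Rf + β(Rm − Rf) = 4.79% + 1.12 × (6.56% − 4.79%) = 4.79 + 1.12 × 1.77 = 6.7724%
Jensen's α = Rp − E[R] = 23.10% − 6.7724% = 16.3276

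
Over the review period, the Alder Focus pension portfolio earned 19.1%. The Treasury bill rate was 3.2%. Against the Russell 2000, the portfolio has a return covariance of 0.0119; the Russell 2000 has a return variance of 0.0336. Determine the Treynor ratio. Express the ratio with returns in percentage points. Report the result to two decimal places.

β = Cov / Var = 0.0119 / 0.0336 = 0.3542
Treynor = (Rp − Rf) / β = (19.1% − 3.2%) / 0.3542 = 15.90 / 0.3542 = 44.8899

44.89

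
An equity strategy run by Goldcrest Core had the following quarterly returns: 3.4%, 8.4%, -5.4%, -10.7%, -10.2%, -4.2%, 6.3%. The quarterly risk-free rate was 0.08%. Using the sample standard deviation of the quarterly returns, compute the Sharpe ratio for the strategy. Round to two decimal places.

-0.24

r̄ = (3.4 + 8.4 − 5.4 − 10.7 − 10.2 − 4.2 + 6.3) / 7 = -1.7714%
Σ(r − r̄)² = (3.4 − (-1.7714))² + (8.4 − (-1.7714))² + … = 365.1743
sample σ = √(365.1743 / 6) = √60.8624 = 7.8014%
Sharpe = (r̄ − rf) / σ = (-1.7714 − 0.08) / 7.8014 = -1.8514 / 7.8014 = -0.2373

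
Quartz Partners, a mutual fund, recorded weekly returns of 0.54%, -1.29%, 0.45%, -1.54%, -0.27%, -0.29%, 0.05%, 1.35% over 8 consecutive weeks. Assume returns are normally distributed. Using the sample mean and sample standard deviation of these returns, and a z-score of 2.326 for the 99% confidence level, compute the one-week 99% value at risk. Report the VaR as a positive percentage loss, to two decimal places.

2.35

μ = (0.54 − 1.29 + 0.45 − 1.54 − 0.27 − 0.29 + 0.05 + 1.35) / 8 = -0.1250%
Sample std dev = √[6.3868 / 7] = 0.9552%
VaR = −(μ − z·σ) = −(-0.1250 − 2.326 × 0.9552) = −(-2.3468) = 2.3468%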